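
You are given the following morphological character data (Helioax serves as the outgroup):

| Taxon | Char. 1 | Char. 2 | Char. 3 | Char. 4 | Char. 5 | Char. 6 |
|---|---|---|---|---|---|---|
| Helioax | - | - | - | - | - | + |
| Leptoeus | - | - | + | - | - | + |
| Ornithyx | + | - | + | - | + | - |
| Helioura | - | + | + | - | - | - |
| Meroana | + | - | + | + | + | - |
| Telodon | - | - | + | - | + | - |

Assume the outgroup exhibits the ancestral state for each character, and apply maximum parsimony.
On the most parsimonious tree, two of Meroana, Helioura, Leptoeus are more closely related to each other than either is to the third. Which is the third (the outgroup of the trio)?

Leptoeus

Character polarity is set by the outgroup: the derived state is whichever differs from the outgroup's state, so for Char. 6 the derived state is '-', and for the remaining characters it is '+'.
Only Meroana and Ornithyx show the derived state '+' for Char. 1, supporting them as a clade.
Char. 2: derived state '+' in Helioura only — an autapomorphy, so it tells us nothing about relationships among taxa.
Char. 3 (derived state '+') is shared by all ingroup taxa — unites the whole ingroup.
Char. 4: derived state '+' in Meroana only — an autapomorphy, so it tells us nothing about relationships among taxa.
Only Meroana, Ornithyx, and Telodon show the derived state '+' for Char. 5, supporting them as a clade.
Only Helioura, Meroana, Ornithyx, and Telodon show the derived state '-' for Char. 6, supporting them as a clade.
Most parsimonious ingroup topology: (Leptoeus,(((Ornithyx,Meroana),Telodon),Helioura)).
Helioura and Meroana share a more recent common ancestor with each other than either does with Leptoeus, so Leptoeus is the least closely related of the three.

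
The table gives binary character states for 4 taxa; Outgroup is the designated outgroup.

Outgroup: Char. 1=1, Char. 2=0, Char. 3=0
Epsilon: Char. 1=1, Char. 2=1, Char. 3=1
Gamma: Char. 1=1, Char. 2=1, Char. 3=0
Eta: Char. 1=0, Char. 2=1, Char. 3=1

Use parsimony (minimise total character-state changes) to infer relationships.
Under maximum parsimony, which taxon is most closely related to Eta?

Character polarity is set by the outgroup: the derived state is whichever differs from the outgroup's state, so for Char. 1 the derived state is '0', and for the remaining characters it is '1'.
Char. 1: derived state '0' in Eta only — an autapomorphy, so it tells us nothing about relationships among taxa.
All ingroup taxa share the derived state '1' for Char. 2; it defines the ingroup but does not resolve relationships within it.
Only Epsilon and Eta show the derived state '1' for Char. 3, supporting them as a clade.
Most parsimonious ingroup topology: ((Epsilon,Eta),Gamma).
Eta and Epsilon form a cherry on this tree, so they are sister taxa.

Epsilon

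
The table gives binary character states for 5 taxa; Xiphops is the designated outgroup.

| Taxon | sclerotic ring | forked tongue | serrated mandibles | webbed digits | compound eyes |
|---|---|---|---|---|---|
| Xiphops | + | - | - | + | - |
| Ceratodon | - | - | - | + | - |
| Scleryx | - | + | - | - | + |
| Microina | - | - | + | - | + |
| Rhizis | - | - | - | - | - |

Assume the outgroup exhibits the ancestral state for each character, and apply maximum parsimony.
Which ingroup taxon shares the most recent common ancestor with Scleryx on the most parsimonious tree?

Microina

Character polarity is set by the outgroup: the derived state is whichever differs from the outgroup's state, so for sclerotic ring, webbed digits the derived state is '-', and for the remaining characters it is '+'.
sclerotic ring (derived state '-') is shared by all ingroup taxa — unites the whole ingroup.
forked tongue (derived state '+') is unique to Scleryx (autapomorphy; uninformative for grouping).
serrated mandibles: derived state '+' in Microina only — an autapomorphy, so it tells us nothing about relationships among taxa.
webbed digits (derived state '-') is shared by Microina, Rhizis, and Scleryx — a synapomorphy uniting that clade.
compound eyes (derived state '+') is shared by Microina and Scleryx — a synapomorphy uniting that clade.
Most parsimonious ingroup topology: (Ceratodon,((Scleryx,Microina),Rhizis)).
Scleryx and Microina form a cherry on this tree, so they are sister taxa.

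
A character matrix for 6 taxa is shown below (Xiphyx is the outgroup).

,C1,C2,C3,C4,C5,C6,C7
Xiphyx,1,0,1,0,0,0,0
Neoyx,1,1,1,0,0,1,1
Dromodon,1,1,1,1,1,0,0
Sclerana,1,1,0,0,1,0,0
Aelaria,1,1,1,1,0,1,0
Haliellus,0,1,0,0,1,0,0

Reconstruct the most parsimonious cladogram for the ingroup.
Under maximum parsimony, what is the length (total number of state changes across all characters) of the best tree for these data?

Character polarity is set by the outgroup: the derived state is whichever differs from the outgroup's state, so for C1, C3 the derived state is '0', and for the remaining characters it is '1'.
C1 (derived state '0') is unique to Haliellus (autapomorphy; uninformative for grouping).
C2 (derived state '1') is shared by all ingroup taxa — unites the whole ingroup.
Only Haliellus and Sclerana show the derived state '0' for C3, supporting them as a clade.
C4 groups Aelaria and Dromodon, which is incompatible with the clades supported by the remaining characters; treating it as convergent (homoplasy) costs fewer steps than any alternative tree.
C5 (derived state '1') is shared by Dromodon, Haliellus, and Sclerana — a synapomorphy uniting that clade.
C6 (derived state '1') is shared by Aelaria and Neoyx — a synapomorphy uniting that clade.
C7 (derived state '1') is unique to Neoyx (autapomorphy; uninformative for grouping).
Most parsimonious ingroup topology: ((Neoyx,Aelaria),(Dromodon,(Sclerana,Haliellus))).
Changes per character on this tree: C1: 1; C2: 1; C3: 1; C4: 2; C5: 1; C6: 1; C7: 1.
Total = 8.

8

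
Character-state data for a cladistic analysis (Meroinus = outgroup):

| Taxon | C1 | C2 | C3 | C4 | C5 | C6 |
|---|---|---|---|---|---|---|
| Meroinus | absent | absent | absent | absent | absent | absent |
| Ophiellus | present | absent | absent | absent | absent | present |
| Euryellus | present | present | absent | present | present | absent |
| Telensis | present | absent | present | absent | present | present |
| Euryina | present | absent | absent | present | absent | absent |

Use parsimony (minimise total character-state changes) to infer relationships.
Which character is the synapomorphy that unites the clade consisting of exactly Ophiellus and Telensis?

The outgroup has state 'absent' for every character, so 'present' is the derived state throughout.
C1 (derived state 'present') is shared by all ingroup taxa — unites the whole ingroup.
C2 (derived state 'present') is unique to Euryellus (autapomorphy; uninformative for grouping).
C3: derived state 'present' in Telensis only — an autapomorphy, so it tells us nothing about relationships among taxa.
C4: derived state 'present' in Euryellus and Euryina only — synapomorphy for {Euryellus, Euryina}.
C5 (state 'present') occurs in Euryellus and Telensis but conflicts with the nesting implied by the other characters — most parsimoniously interpreted as homoplasy.
C6 (derived state 'present') is shared by Ophiellus and Telensis — a synapomorphy uniting that clade.
Most parsimonious ingroup topology: ((Ophiellus,Telensis),(Euryellus,Euryina)).
The clade {Ophiellus, Telensis} is supported by C6: its derived state 'present' occurs in exactly those taxa and in no other taxon (including the outgroup).

C6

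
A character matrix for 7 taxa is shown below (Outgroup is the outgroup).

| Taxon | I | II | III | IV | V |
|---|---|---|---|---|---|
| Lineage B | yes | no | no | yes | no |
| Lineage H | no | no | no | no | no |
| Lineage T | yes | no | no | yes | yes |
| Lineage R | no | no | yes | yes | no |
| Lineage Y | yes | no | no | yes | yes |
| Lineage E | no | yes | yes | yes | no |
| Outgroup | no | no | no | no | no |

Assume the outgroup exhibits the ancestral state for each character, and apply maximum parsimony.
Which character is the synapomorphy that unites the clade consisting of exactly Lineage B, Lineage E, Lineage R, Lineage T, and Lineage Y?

IV

The outgroup has state 'no' for every character, so 'yes' is the derived state throughout.
I (derived state 'yes') is shared by Lineage B, Lineage T, and Lineage Y — a synapomorphy uniting that clade.
II (derived state 'yes') is unique to Lineage E (autapomorphy; uninformative for grouping).
III: derived state 'yes' in Lineage E and Lineage R only — synapomorphy for {Lineage E, Lineage R}.
IV (derived state 'yes') is shared by Lineage B, Lineage E, Lineage R, Lineage T, and Lineage Y — a synapomorphy uniting that clade.
Only Lineage T and Lineage Y show the derived state 'yes' for V, supporting them as a clade.
Most parsimonious ingroup topology: (((Lineage R,Lineage E),((Lineage T,Lineage Y),Lineage B)),Lineage H).
The clade {Lineage B, Lineage E, Lineage R, Lineage T, Lineage Y} is supported by IV: its derived state 'yes' occurs in exactly those taxa and in no other taxon (including the outgroup).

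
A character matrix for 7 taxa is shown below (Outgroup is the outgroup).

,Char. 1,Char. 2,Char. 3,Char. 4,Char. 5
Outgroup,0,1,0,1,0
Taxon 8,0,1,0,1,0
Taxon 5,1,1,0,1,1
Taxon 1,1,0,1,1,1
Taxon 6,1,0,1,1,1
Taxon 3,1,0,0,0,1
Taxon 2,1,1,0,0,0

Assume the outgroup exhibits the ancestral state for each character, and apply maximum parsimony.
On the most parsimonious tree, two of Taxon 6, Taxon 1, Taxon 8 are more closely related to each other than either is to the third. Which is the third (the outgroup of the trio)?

Character polarity is set by the outgroup: the derived state is whichever differs from the outgroup's state, so for Char. 2, Char. 4 the derived state is '0', and for the remaining characters it is '1'.
Only Taxon 1, Taxon 2, Taxon 3, Taxon 5, and Taxon 6 show the derived state '1' for Char. 1, supporting them as a clade.
Char. 2 (derived state '0') is shared by Taxon 1, Taxon 3, and Taxon 6 — a synapomorphy uniting that clade.
Only Taxon 1 and Taxon 6 show the derived state '1' for Char. 3, supporting them as a clade.
Char. 4 groups Taxon 2 and Taxon 3, which is incompatible with the clades supported by the remaining characters; treating it as convergent (homoplasy) costs fewer steps than any alternative tree.
Char. 5 (derived state '1') is shared by Taxon 1, Taxon 3, Taxon 5, and Taxon 6 — a synapomorphy uniting that clade.
Most parsimonious ingroup topology: (Taxon 8,((Taxon 5,((Taxon 1,Taxon 6),Taxon 3)),Taxon 2)).
Taxon 1 and Taxon 6 share a more recent common ancestor with each other than either does with Taxon 8, so Taxon 8 is the least closely related of the three.

Taxon 8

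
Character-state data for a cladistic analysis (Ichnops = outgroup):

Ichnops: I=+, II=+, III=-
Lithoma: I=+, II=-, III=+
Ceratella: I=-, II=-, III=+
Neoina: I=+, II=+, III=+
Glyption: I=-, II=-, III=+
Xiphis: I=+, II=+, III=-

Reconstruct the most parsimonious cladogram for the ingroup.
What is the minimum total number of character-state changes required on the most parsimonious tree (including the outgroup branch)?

Character polarity is set by the outgroup: the derived state is whichever differs from the outgroup's state, so for I, II the derived state is '-', and for the remaining characters it is '+'.
I: derived state '-' in Ceratella and Glyption only — synapomorphy for {Ceratella, Glyption}.
II (derived state '-') is shared by Ceratella, Glyption, and Lithoma — a synapomorphy uniting that clade.
III (derived state '+') is shared by Ceratella, Glyption, Lithoma, and Neoina — a synapomorphy uniting that clade.
Most parsimonious ingroup topology: (((Lithoma,(Ceratella,Glyption)),Neoina),Xiphis).
Changes per character on this tree: I: 1; II: 1; III: 1.
Total = 3.

3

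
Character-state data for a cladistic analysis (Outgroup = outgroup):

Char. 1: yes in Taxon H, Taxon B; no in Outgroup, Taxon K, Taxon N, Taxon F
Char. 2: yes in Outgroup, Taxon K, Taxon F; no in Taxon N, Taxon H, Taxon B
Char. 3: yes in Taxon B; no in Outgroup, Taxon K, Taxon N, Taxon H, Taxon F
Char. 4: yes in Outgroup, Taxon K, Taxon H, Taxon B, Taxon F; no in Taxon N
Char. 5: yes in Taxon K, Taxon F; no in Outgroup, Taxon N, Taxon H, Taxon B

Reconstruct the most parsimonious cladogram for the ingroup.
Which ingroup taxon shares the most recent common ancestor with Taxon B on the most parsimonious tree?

Taxon H

Character polarity is set by the outgroup: the derived state is whichever differs from the outgroup's state, so for Char. 2, Char. 4 the derived state is 'no', and for the remaining characters it is 'yes'.
Char. 1: derived state 'yes' in Taxon B and Taxon H only — synapomorphy for {Taxon B, Taxon H}.
Only Taxon B, Taxon H, and Taxon N show the derived state 'no' for Char. 2, supporting them as a clade.
Char. 3 (derived state 'yes') is unique to Taxon B (autapomorphy; uninformative for grouping).
Char. 4: derived state 'no' in Taxon N only — an autapomorphy, so it tells us nothing about relationships among taxa.
Char. 5: derived state 'yes' in Taxon F and Taxon K only — synapomorphy for {Taxon F, Taxon K}.
Most parsimonious ingroup topology: ((Taxon K,Taxon F),(Taxon N,(Taxon H,Taxon B))).
Taxon B and Taxon H form a cherry on this tree, so they are sister taxa.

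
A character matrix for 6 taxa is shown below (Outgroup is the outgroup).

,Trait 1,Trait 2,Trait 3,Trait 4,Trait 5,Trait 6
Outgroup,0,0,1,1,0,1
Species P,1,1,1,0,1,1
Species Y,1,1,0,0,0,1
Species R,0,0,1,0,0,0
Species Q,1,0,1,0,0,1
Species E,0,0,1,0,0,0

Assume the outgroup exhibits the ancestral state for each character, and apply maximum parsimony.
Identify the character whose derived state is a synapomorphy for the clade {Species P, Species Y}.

Character polarity is set by the outgroup: the derived state is whichever differs from the outgroup's state, so for Trait 3, Trait 4, Trait 6 the derived state is '0', and for the remaining characters it is '1'.
Only Species P, Species Q, and Species Y show the derived state '1' for Trait 1, supporting them as a clade.
Trait 2: derived state '1' in Species P and Species Y only — synapomorphy for {Species P, Species Y}.
Trait 3 (derived state '0') is unique to Species Y (autapomorphy; uninformative for grouping).
All ingroup taxa share the derived state '0' for Trait 4; it defines the ingroup but does not resolve relationships within it.
Trait 5 (derived state '1') is unique to Species P (autapomorphy; uninformative for grouping).
Trait 6 (derived state '0') is shared by Species E and Species R — a synapomorphy uniting that clade.
Most parsimonious ingroup topology: (((Species P,Species Y),Species Q),(Species R,Species E)).
The clade {Species P, Species Y} is supported by Trait 2: its derived state '1' occurs in exactly those taxa and in no other taxon (including the outgroup).

Trait 2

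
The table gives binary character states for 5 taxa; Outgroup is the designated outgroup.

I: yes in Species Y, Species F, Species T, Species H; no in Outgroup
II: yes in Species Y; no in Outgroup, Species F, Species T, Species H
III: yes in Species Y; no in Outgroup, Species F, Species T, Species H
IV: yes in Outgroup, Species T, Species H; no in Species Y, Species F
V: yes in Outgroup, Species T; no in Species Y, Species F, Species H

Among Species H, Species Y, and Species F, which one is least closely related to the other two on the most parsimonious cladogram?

Species H

Character polarity is set by the outgroup: the derived state is whichever differs from the outgroup's state, so for IV, V the derived state is 'no', and for the remaining characters it is 'yes'.
All ingroup taxa share the derived state 'yes' for I; it defines the ingroup but does not resolve relationships within it.
II: derived state 'yes' in Species Y only — an autapomorphy, so it tells us nothing about relationships among taxa.
III: derived state 'yes' in Species Y only — an autapomorphy, so it tells us nothing about relationships among taxa.
IV (derived state 'no') is shared by Species F and Species Y — a synapomorphy uniting that clade.
V (derived state 'no') is shared by Species F, Species H, and Species Y — a synapomorphy uniting that clade.
Most parsimonious ingroup topology: (((Species Y,Species F),Species H),Species T).
Species F and Species Y share a more recent common ancestor with each other than either does with Species H, so Species H is the least closely related of the three.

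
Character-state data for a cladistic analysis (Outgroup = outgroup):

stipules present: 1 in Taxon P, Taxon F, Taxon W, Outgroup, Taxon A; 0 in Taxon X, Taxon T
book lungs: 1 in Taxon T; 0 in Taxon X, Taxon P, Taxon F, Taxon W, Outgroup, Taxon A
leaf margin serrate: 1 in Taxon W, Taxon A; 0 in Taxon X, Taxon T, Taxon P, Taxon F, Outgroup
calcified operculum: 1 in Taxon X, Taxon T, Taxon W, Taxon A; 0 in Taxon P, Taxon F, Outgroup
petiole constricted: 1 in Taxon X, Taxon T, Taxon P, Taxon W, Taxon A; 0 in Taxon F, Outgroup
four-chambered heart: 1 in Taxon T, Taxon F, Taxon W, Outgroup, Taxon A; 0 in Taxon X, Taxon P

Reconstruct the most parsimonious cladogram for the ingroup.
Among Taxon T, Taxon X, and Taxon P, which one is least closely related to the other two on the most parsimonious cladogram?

Taxon P

Character polarity is set by the outgroup: the derived state is whichever differs from the outgroup's state, so for stipules present, four-chambered heart the derived state is '0', and for the remaining characters it is '1'.
stipules present (derived state '0') is shared by Taxon T and Taxon X — a synapomorphy uniting that clade.
book lungs: derived state '1' in Taxon T only — an autapomorphy, so it tells us nothing about relationships among taxa.
Only Taxon A and Taxon W show the derived state '1' for leaf margin serrate, supporting them as a clade.
Only Taxon A, Taxon T, Taxon W, and Taxon X show the derived state '1' for calcified operculum, supporting them as a clade.
petiole constricted (derived state '1') is shared by Taxon A, Taxon P, Taxon T, Taxon W, and Taxon X — a synapomorphy uniting that clade.
four-chambered heart groups Taxon P and Taxon X, which is incompatible with the clades supported by the remaining characters; treating it as convergent (homoplasy) costs fewer steps than any alternative tree.
Most parsimonious ingroup topology: ((((Taxon T,Taxon X),(Taxon A,Taxon W)),Taxon P),Taxon F).
Taxon T and Taxon X share a more recent common ancestor with each other than either does with Taxon P, so Taxon P is the least closely related of the three.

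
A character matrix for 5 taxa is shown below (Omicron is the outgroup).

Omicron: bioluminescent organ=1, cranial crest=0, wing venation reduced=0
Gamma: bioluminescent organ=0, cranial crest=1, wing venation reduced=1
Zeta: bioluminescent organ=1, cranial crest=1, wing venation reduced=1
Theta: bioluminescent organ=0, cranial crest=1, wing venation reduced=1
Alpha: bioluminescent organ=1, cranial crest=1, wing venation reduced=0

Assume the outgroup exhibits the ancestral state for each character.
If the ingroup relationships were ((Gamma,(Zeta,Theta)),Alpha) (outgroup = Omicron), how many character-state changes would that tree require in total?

Map each character onto ((Gamma,(Zeta,Theta)),Alpha) (rooted by Omicron) and count the minimum state changes it requires (Fitch parsimony):
bioluminescent organ: 2; cranial crest: 1; wing venation reduced: 1.
Total tree length = 4.

4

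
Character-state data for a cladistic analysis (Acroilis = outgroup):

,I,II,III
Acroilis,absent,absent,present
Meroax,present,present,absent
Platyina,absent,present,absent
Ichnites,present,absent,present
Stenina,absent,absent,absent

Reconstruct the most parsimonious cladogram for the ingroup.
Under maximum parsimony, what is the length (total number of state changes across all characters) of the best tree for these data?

Character polarity is set by the outgroup: the derived state is whichever differs from the outgroup's state, so for III the derived state is 'absent', and for the remaining characters it is 'present'.
I (state 'present') occurs in Ichnites and Meroax but conflicts with the nesting implied by the other characters — most parsimoniously interpreted as homoplasy.
Only Meroax and Platyina show the derived state 'present' for II, supporting them as a clade.
Only Meroax, Platyina, and Stenina show the derived state 'absent' for III, supporting them as a clade.
Most parsimonious ingroup topology: (((Meroax,Platyina),Stenina),Ichnites).
Changes per character on this tree: I: 2; II: 1; III: 1.
Total = 4.

4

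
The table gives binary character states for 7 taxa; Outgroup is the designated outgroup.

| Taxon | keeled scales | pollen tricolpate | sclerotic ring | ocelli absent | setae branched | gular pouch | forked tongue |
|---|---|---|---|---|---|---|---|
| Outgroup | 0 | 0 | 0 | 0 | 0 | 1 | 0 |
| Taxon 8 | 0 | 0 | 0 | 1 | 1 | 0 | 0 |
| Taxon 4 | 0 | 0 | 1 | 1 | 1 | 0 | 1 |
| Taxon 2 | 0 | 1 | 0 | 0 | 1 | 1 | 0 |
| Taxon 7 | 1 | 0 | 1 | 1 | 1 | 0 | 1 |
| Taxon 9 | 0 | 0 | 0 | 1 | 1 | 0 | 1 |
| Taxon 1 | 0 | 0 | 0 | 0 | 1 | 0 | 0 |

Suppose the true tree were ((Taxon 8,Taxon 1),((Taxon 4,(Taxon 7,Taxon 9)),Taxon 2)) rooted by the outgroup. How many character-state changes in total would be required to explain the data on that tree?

Map each character onto ((Taxon 8,Taxon 1),((Taxon 4,(Taxon 7,Taxon 9)),Taxon 2)) (rooted by Outgroup) and count the minimum state changes it requires (Fitch parsimony):
keeled scales: 1; pollen tricolpate: 1; sclerotic ring: 2; ocelli absent: 2; setae branched: 1; gular pouch: 2; forked tongue: 1.
Total tree length = 10.

10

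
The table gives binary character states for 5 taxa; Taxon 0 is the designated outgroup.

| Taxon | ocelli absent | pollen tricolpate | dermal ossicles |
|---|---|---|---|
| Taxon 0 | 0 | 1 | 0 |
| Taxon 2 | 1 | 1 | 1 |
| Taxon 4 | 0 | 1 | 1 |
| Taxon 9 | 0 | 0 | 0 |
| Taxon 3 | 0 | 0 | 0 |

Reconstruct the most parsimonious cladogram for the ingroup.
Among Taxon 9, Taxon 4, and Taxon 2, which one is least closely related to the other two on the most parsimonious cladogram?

Character polarity is set by the outgroup: the derived state is whichever differs from the outgroup's state, so for pollen tricolpate the derived state is '0', and for the remaining characters it is '1'.
ocelli absent: derived state '1' in Taxon 2 only — an autapomorphy, so it tells us nothing about relationships among taxa.
Only Taxon 3 and Taxon 9 show the derived state '0' for pollen tricolpate, supporting them as a clade.
Only Taxon 2 and Taxon 4 show the derived state '1' for dermal ossicles, supporting them as a clade.
Most parsimonious ingroup topology: ((Taxon 2,Taxon 4),(Taxon 9,Taxon 3)).
Taxon 4 and Taxon 2 share a more recent common ancestor with each other than either does with Taxon 9, so Taxon 9 is the least closely related of the three.

Taxon 9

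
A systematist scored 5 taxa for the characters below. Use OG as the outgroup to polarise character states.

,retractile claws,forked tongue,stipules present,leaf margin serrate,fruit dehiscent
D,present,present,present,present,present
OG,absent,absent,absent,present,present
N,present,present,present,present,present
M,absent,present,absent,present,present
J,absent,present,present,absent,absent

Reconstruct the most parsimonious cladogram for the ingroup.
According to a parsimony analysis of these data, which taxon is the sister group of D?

Character polarity is set by the outgroup: the derived state is whichever differs from the outgroup's state, so for leaf margin serrate, fruit dehiscent the derived state is 'absent', and for the remaining characters it is 'present'.
retractile claws (derived state 'present') is shared by D and N — a synapomorphy uniting that clade.
forked tongue (derived state 'present') is shared by all ingroup taxa — unites the whole ingroup.
Only D, J, and N show the derived state 'present' for stipules present, supporting them as a clade.
leaf margin serrate (derived state 'absent') is unique to J (autapomorphy; uninformative for grouping).
fruit dehiscent: derived state 'absent' in J only — an autapomorphy, so it tells us nothing about relationships among taxa.
Most parsimonious ingroup topology: (M,((D,N),J)).
D and N form a cherry on this tree, so they are sister taxa.

N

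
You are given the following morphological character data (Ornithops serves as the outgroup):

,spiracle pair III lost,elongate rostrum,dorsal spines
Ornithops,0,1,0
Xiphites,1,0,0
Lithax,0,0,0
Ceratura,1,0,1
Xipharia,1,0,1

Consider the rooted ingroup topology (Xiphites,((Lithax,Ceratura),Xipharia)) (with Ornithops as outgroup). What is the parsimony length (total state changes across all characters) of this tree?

5

Map each character onto (Xiphites,((Lithax,Ceratura),Xipharia)) (rooted by Ornithops) and count the minimum state changes it requires (Fitch parsimony):
spiracle pair III lost: 2; elongate rostrum: 1; dorsal spines: 2.
Total tree length = 5.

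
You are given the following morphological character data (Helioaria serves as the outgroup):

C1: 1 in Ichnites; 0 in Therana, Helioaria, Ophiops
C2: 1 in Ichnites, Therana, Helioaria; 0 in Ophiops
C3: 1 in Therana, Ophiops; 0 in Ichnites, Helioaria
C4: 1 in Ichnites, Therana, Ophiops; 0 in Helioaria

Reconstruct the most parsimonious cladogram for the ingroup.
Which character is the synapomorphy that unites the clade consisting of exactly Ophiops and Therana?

C3

Character polarity is set by the outgroup: the derived state is whichever differs from the outgroup's state, so for C2 the derived state is '0', and for the remaining characters it is '1'.
C1: derived state '1' in Ichnites only — an autapomorphy, so it tells us nothing about relationships among taxa.
C2 (derived state '0') is unique to Ophiops (autapomorphy; uninformative for grouping).
C3: derived state '1' in Ophiops and Therana only — synapomorphy for {Ophiops, Therana}.
All ingroup taxa share the derived state '1' for C4; it defines the ingroup but does not resolve relationships within it.
Most parsimonious ingroup topology: ((Therana,Ophiops),Ichnites).
The clade {Ophiops, Therana} is supported by C3: its derived state '1' occurs in exactly those taxa and in no other taxon (including the outgroup).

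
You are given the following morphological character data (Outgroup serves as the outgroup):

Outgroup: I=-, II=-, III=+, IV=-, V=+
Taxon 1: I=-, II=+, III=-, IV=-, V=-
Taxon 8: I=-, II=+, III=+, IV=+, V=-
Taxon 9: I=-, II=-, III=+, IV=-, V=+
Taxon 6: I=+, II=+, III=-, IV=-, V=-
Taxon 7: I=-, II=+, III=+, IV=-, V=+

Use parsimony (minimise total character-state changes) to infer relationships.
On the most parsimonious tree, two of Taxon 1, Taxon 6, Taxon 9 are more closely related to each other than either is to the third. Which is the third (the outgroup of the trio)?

Character polarity is set by the outgroup: the derived state is whichever differs from the outgroup's state, so for III, V the derived state is '-', and for the remaining characters it is '+'.
I (derived state '+') is unique to Taxon 6 (autapomorphy; uninformative for grouping).
Only Taxon 1, Taxon 6, Taxon 7, and Taxon 8 show the derived state '+' for II, supporting them as a clade.
III: derived state '-' in Taxon 1 and Taxon 6 only — synapomorphy for {Taxon 1, Taxon 6}.
IV: derived state '+' in Taxon 8 only — an autapomorphy, so it tells us nothing about relationships among taxa.
V: derived state '-' in Taxon 1, Taxon 6, and Taxon 8 only — synapomorphy for {Taxon 1, Taxon 6, Taxon 8}.
Most parsimonious ingroup topology: ((((Taxon 1,Taxon 6),Taxon 8),Taxon 7),Taxon 9).
Taxon 6 and Taxon 1 share a more recent common ancestor with each other than either does with Taxon 9, so Taxon 9 is the least closely related of the three.

Taxon 9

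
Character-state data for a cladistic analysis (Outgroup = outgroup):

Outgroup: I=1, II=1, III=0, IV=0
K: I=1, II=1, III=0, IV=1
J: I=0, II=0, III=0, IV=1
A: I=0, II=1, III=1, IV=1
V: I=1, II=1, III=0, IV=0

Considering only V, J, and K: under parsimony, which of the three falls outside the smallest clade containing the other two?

Character polarity is set by the outgroup: the derived state is whichever differs from the outgroup's state, so for I, II the derived state is '0', and for the remaining characters it is '1'.
Only A and J show the derived state '0' for I, supporting them as a clade.
II: derived state '0' in J only — an autapomorphy, so it tells us nothing about relationships among taxa.
III: derived state '1' in A only — an autapomorphy, so it tells us nothing about relationships among taxa.
IV (derived state '1') is shared by A, J, and K — a synapomorphy uniting that clade.
Most parsimonious ingroup topology: ((K,(J,A)),V).
K and J share a more recent common ancestor with each other than either does with V, so V is the least closely related of the three.

V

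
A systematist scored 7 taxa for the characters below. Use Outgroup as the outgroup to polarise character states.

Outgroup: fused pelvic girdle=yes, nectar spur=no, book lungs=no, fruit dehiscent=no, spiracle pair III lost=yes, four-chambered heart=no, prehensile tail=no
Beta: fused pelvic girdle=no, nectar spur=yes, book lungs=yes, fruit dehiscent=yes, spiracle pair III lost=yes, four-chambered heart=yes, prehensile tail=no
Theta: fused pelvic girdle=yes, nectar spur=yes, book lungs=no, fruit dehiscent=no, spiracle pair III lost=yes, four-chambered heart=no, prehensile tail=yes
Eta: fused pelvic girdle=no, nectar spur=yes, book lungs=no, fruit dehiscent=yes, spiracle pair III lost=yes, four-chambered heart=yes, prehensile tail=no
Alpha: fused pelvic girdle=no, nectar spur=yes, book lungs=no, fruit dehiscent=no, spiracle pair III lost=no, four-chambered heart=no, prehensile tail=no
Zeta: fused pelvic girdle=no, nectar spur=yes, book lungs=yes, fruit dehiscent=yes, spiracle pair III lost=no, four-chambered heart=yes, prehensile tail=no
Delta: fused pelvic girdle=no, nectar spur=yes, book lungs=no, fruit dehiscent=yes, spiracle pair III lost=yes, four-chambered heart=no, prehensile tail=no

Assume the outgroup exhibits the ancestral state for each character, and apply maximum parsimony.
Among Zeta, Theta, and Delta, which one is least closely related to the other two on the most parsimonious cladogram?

Theta

Character polarity is set by the outgroup: the derived state is whichever differs from the outgroup's state, so for fused pelvic girdle, spiracle pair III lost the derived state is 'no', and for the remaining characters it is 'yes'.
Only Alpha, Beta, Delta, Eta, and Zeta show the derived state 'no' for fused pelvic girdle, supporting them as a clade.
All ingroup taxa share the derived state 'yes' for nectar spur; it defines the ingroup but does not resolve relationships within it.
Only Beta and Zeta show the derived state 'yes' for book lungs, supporting them as a clade.
fruit dehiscent (derived state 'yes') is shared by Beta, Delta, Eta, and Zeta — a synapomorphy uniting that clade.
spiracle pair III lost groups Alpha and Zeta, which is incompatible with the clades supported by the remaining characters; treating it as convergent (homoplasy) costs fewer steps than any alternative tree.
Only Beta, Eta, and Zeta show the derived state 'yes' for four-chambered heart, supporting them as a clade.
prehensile tail: derived state 'yes' in Theta only — an autapomorphy, so it tells us nothing about relationships among taxa.
Most parsimonious ingroup topology: (((((Beta,Zeta),Eta),Delta),Alpha),Theta).
Delta and Zeta share a more recent common ancestor with each other than either does with Theta, so Theta is the least closely related of the three.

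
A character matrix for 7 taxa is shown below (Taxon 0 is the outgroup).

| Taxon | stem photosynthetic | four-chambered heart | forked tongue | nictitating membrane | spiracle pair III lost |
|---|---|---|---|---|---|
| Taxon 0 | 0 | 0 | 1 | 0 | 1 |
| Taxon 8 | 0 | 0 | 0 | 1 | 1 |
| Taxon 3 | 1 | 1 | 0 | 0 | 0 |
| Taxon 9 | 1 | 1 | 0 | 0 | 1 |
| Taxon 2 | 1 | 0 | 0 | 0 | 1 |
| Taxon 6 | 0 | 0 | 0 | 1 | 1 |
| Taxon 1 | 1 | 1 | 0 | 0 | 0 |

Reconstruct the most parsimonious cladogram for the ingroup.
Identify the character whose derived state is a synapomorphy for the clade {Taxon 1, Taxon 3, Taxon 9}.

four-chambered heart

Character polarity is set by the outgroup: the derived state is whichever differs from the outgroup's state, so for forked tongue, spiracle pair III lost the derived state is '0', and for the remaining characters it is '1'.
stem photosynthetic (derived state '1') is shared by Taxon 1, Taxon 2, Taxon 3, and Taxon 9 — a synapomorphy uniting that clade.
four-chambered heart (derived state '1') is shared by Taxon 1, Taxon 3, and Taxon 9 — a synapomorphy uniting that clade.
All ingroup taxa share the derived state '0' for forked tongue; it defines the ingroup but does not resolve relationships within it.
nictitating membrane (derived state '1') is shared by Taxon 6 and Taxon 8 — a synapomorphy uniting that clade.
Only Taxon 1 and Taxon 3 show the derived state '0' for spiracle pair III lost, supporting them as a clade.
Most parsimonious ingroup topology: ((Taxon 8,Taxon 6),(((Taxon 3,Taxon 1),Taxon 9),Taxon 2)).
The clade {Taxon 1, Taxon 3, Taxon 9} is supported by four-chambered heart: its derived state '1' occurs in exactly those taxa and in no other taxon (including the outgroup).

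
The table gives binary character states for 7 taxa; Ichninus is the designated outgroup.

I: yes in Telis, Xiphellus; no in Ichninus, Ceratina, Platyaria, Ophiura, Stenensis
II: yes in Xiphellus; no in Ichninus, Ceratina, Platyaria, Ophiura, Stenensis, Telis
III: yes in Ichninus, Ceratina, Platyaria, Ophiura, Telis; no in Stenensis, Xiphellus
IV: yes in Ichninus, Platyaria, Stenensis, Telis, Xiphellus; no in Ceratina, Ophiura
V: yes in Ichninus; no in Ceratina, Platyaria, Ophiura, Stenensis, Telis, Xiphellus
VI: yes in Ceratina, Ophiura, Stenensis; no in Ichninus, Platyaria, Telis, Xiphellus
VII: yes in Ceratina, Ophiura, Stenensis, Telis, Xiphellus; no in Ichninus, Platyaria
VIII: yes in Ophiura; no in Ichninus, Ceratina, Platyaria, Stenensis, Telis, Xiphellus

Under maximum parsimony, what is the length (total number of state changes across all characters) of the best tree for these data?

9

Character polarity is set by the outgroup: the derived state is whichever differs from the outgroup's state, so for III, IV, V the derived state is 'no', and for the remaining characters it is 'yes'.
I (derived state 'yes') is shared by Telis and Xiphellus — a synapomorphy uniting that clade.
II: derived state 'yes' in Xiphellus only — an autapomorphy, so it tells us nothing about relationships among taxa.
III (state 'no') occurs in Stenensis and Xiphellus but conflicts with the nesting implied by the other characters — most parsimoniously interpreted as homoplasy.
IV (derived state 'no') is shared by Ceratina and Ophiura — a synapomorphy uniting that clade.
V (derived state 'no') is shared by all ingroup taxa — unites the whole ingroup.
Only Ceratina, Ophiura, and Stenensis show the derived state 'yes' for VI, supporting them as a clade.
Only Ceratina, Ophiura, Stenensis, Telis, and Xiphellus show the derived state 'yes' for VII, supporting them as a clade.
VIII (derived state 'yes') is unique to Ophiura (autapomorphy; uninformative for grouping).
Most parsimonious ingroup topology: ((((Ceratina,Ophiura),Stenensis),(Telis,Xiphellus)),Platyaria).
Changes per character on this tree: I: 1; II: 1; III: 2; IV: 1; V: 1; VI: 1; VII: 1; VIII: 1.
Total = 9.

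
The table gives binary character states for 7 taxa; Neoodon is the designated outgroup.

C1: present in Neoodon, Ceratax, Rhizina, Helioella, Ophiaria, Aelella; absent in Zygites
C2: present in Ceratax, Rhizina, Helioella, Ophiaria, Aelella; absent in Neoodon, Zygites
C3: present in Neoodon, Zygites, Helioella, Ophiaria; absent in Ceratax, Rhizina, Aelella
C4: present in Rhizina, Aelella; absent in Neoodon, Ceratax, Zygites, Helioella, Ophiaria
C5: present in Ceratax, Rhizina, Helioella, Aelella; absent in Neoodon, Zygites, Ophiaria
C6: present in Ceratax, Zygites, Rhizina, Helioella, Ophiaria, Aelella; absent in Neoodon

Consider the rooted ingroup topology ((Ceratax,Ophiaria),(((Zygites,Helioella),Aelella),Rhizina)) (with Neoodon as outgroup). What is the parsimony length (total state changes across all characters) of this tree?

12

Map each character onto ((Ceratax,Ophiaria),(((Zygites,Helioella),Aelella),Rhizina)) (rooted by Neoodon) and count the minimum state changes it requires (Fitch parsimony):
C1: 1; C2: 2; C3: 3; C4: 2; C5: 3; C6: 1.
Total tree length = 12.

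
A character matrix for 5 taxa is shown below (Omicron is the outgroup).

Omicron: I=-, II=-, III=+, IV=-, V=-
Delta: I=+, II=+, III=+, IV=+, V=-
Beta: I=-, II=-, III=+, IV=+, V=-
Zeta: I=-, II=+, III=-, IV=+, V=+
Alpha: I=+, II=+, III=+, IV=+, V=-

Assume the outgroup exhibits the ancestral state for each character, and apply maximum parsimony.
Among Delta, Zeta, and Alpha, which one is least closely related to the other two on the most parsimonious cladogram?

Zeta

Character polarity is set by the outgroup: the derived state is whichever differs from the outgroup's state, so for III the derived state is '-', and for the remaining characters it is '+'.
Only Alpha and Delta show the derived state '+' for I, supporting them as a clade.
II: derived state '+' in Alpha, Delta, and Zeta only — synapomorphy for {Alpha, Delta, Zeta}.
III: derived state '-' in Zeta only — an autapomorphy, so it tells us nothing about relationships among taxa.
All ingroup taxa share the derived state '+' for IV; it defines the ingroup but does not resolve relationships within it.
V (derived state '+') is unique to Zeta (autapomorphy; uninformative for grouping).
Most parsimonious ingroup topology: (((Delta,Alpha),Zeta),Beta).
Alpha and Delta share a more recent common ancestor with each other than either does with Zeta, so Zeta is the least closely related of the three.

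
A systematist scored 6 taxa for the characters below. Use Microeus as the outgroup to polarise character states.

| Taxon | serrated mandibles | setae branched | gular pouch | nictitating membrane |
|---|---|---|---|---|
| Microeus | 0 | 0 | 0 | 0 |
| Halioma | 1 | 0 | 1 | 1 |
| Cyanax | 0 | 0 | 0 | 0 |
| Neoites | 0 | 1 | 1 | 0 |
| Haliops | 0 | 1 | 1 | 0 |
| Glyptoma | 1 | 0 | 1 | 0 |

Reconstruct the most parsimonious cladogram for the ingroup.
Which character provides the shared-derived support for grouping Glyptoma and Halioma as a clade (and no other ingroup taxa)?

The outgroup has state '0' for every character, so '1' is the derived state throughout.
serrated mandibles: derived state '1' in Glyptoma and Halioma only — synapomorphy for {Glyptoma, Halioma}.
Only Haliops and Neoites show the derived state '1' for setae branched, supporting them as a clade.
Only Glyptoma, Halioma, Haliops, and Neoites show the derived state '1' for gular pouch, supporting them as a clade.
nictitating membrane (derived state '1') is unique to Halioma (autapomorphy; uninformative for grouping).
Most parsimonious ingroup topology: (((Halioma,Glyptoma),(Neoites,Haliops)),Cyanax).
The clade {Glyptoma, Halioma} is supported by serrated mandibles: its derived state '1' occurs in exactly those taxa and in no other taxon (including the outgroup).

serrated mandibles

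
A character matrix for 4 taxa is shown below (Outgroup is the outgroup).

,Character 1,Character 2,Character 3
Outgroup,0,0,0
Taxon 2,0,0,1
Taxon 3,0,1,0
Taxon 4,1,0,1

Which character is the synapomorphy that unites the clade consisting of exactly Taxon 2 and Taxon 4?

The outgroup has state '0' for every character, so '1' is the derived state throughout.
Character 1 (derived state '1') is unique to Taxon 4 (autapomorphy; uninformative for grouping).
Character 2: derived state '1' in Taxon 3 only — an autapomorphy, so it tells us nothing about relationships among taxa.
Character 3: derived state '1' in Taxon 2 and Taxon 4 only — synapomorphy for {Taxon 2, Taxon 4}.
Most parsimonious ingroup topology: ((Taxon 2,Taxon 4),Taxon 3).
The clade {Taxon 2, Taxon 4} is supported by Character 3: its derived state '1' occurs in exactly those taxa and in no other taxon (including the outgroup).

Character 3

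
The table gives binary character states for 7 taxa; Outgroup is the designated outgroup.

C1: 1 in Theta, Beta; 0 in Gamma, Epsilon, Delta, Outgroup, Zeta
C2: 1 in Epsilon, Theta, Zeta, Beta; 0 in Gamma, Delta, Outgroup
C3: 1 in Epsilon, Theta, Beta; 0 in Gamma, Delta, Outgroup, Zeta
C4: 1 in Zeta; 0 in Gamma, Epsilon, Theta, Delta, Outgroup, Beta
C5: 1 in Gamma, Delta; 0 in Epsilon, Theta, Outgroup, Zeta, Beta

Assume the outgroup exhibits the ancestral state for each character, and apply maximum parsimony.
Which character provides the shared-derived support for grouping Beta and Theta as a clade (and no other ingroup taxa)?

C1

The outgroup has state '0' for every character, so '1' is the derived state throughout.
C1: derived state '1' in Beta and Theta only — synapomorphy for {Beta, Theta}.
C2 (derived state '1') is shared by Beta, Epsilon, Theta, and Zeta — a synapomorphy uniting that clade.
Only Beta, Epsilon, and Theta show the derived state '1' for C3, supporting them as a clade.
C4: derived state '1' in Zeta only — an autapomorphy, so it tells us nothing about relationships among taxa.
C5: derived state '1' in Delta and Gamma only — synapomorphy for {Delta, Gamma}.
Most parsimonious ingroup topology: ((((Theta,Beta),Epsilon),Zeta),(Delta,Gamma)).
The clade {Beta, Theta} is supported by C1: its derived state '1' occurs in exactly those taxa and in no other taxon (including the outgroup).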